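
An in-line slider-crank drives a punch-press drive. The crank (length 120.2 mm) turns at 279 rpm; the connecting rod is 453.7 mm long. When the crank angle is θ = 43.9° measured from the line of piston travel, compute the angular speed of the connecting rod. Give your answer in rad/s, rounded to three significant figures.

5.67

ω = 29.22 rad/s (converted from 279 rpm).
The rod makes angle φ with the slider axis where L sinφ = r sinθ; differentiating, L cosφ·φ̇ = r ω cosθ.
L cosφ = √(L² − r² sin²θ) = 0.44598 m.
|ω_rod| = r ω |cosθ| / √(L² − r² sin²θ) = 0.1202·29.22·0.72055/0.44598 = 5.674 rad/s.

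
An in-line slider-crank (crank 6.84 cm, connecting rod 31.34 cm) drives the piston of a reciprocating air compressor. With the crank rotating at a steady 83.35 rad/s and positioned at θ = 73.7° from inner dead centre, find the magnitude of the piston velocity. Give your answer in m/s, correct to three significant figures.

ω = 83.35 rad/s
For an in-line slider-crank, x = r cosθ + √(L² − r² sin²θ), so v = −rω sinθ·[1 + r cosθ/√(L² − r² sin²θ)].
With r = 0.0684 m, L = 0.3134 m, θ = 73.7°: √(L² − r² sin²θ) = 0.30645 m.
v = −0.0684·83.35·0.95981·[1 + 0.0684·0.28067/0.30645] = -5.8148 m/s.
|v| = 5.8148 m/s.

5.81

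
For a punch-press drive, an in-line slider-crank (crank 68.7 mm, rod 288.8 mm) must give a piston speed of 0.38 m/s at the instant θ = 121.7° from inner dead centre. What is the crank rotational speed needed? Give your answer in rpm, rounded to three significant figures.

71.2

For an in-line slider-crank, |v_piston| = rω|sinθ|·[1 + r cosθ/√(L² − r² sin²θ)].
With r = 0.0687 m, L = 0.2888 m, θ = 121.7°: the bracketed kinematic factor |dx/dθ| = 0.05099 m.
ω = v/|dx/dθ| = 0.38/0.05099 = 7.4524 rad/s.
N = 60ω/(2π) = 71.166 rpm.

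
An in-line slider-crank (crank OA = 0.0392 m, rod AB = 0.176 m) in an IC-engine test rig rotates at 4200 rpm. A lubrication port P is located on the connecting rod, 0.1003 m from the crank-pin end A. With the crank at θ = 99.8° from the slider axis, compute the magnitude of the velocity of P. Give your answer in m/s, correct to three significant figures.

ω = 439.8 rad/s.  Crank-pin speed |V_A| = rω = 17.241 m/s, perpendicular to OA.
Rod angle: sinφ = −(r/L) sinθ ⇒ φ = -12.678°; ω_rod = −rω cosθ/√(L²−r²sin²θ) = +17.091 rad/s.
V_P = V_A + ω_rod × AP, with AP = 0.1003 m along the rod.
Components: V_Px = −rω sinθ − a·ω_rod·sinφ = -16.613 m/s;  V_Py = rω cosθ + a·ω_rod·cosφ = -1.2622 m/s.
|V_P| = √(V_Px² + V_Py²) = 16.661 m/s.

16.7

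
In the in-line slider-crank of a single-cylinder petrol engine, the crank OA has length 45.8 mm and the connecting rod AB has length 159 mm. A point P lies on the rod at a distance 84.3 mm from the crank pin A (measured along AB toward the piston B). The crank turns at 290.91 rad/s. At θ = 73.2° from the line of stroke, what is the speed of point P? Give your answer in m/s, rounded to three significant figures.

ω = 290.9 rad/s.  Crank-pin speed |V_A| = rω = 13.324 m/s, perpendicular to OA.
Rod angle: sinφ = −(r/L) sinθ ⇒ φ = -16.007°; ω_rod = −rω cosθ/√(L²−r²sin²θ) = -25.197 rad/s.
V_P = V_A + ω_rod × AP, with AP = 0.0843 m along the rod.
Components: V_Px = −rω sinθ − a·ω_rod·sinφ = -13.341 m/s;  V_Py = rω cosθ + a·ω_rod·cosφ = +1.8092 m/s.
|V_P| = √(V_Px² + V_Py²) = 13.463 m/s.

13.5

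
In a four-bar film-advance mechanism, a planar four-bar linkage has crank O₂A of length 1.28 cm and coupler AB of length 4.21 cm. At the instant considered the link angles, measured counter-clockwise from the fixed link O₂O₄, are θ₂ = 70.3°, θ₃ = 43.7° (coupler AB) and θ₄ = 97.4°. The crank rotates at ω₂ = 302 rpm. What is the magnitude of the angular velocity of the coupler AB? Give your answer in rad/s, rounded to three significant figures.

5.43

ω₂ = 31.63 rad/s (from 302 rpm).
Differentiating the loop-closure r₂e^{iθ₂}+r₃e^{iθ₃}=r₁+r₄e^{iθ₄} gives r₂ω₂e^{iθ₂}+r₃ω₃e^{iθ₃}=r₄ω₄e^{iθ₄}.
Eliminating the other unknown: ω₃ = r₂ω₂ sin(θ₄−θ₂) / [r₃ sin(θ₃−θ₄)].
Numerator sine = +0.45554; denominator sine = -0.80593.
Result = 0.0128·31.63·(+0.45554) / (0.0421·(-0.80593)) = -5.435 rad/s; magnitude 5.435 rad/s.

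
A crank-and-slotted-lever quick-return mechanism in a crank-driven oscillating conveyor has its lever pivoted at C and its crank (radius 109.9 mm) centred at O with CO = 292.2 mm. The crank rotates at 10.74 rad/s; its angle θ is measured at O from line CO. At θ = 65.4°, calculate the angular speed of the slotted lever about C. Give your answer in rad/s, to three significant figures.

ω = 10.74 rad/s
Crank pin A relative to C: A = (d + r cosθ, r sinθ); lever angle φ = atan2(r sinθ, d + r cosθ).
Differentiating tanφ: φ̇ = rω(d cosθ + r)/(d² + r² + 2dr cosθ).
d² + r² + 2dr cosθ = |CA|² = 0.124195 m²;  d cosθ + r = +0.23154 m.
|ω_lever| = |0.1099·10.74·+0.23154| / 0.124195 = 2.2005 rad/s.

2.20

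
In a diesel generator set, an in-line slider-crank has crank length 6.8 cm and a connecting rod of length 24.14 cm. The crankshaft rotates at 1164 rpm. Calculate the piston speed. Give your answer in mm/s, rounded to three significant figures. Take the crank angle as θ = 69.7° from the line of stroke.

ω = 2π·1164/60 = 121.9 rad/s
For an in-line slider-crank, x = r cosθ + √(L² − r² sin²θ), so v = −rω sinθ·[1 + r cosθ/√(L² − r² sin²θ)].
With r = 0.068 m, L = 0.2414 m, θ = 69.7°: √(L² − r² sin²θ) = 0.23282 m.
v = −0.068·121.9·0.93789·[1 + 0.068·0.34694/0.23282] = -8.5617 m/s.
|v| = 8.5617 m/s = 8561.7 mm/s.

8560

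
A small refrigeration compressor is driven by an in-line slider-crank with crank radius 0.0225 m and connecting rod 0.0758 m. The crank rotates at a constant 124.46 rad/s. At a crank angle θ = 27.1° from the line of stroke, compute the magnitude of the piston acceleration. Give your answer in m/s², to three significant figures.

373

ω = 124.5 rad/s
x(θ) = r cosθ + √(L² − r² sin²θ); with ω constant, a = ω²·d²x/dθ².
d²x/dθ² = −r cosθ − r²(cos2θ)/√u − r⁴ sin²2θ/(4u^{3/2}),  u = L² − r² sin²θ = 0.00564058 m².
Substituting r = 0.0225 m, L = 0.0758 m, θ = 27.1°: d²x/dθ² = -0.024072 m.
a = ω²·d²x/dθ² = (124.5)²·(-0.024072) = -372.89 m/s²;  |a| = 372.89 m/s².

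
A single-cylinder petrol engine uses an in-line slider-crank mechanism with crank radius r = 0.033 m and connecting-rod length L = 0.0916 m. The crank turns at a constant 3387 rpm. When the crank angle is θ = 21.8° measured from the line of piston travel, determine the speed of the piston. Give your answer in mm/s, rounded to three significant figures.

ω = 2π·3387/60 = 354.7 rad/s
For an in-line slider-crank, x = r cosθ + √(L² − r² sin²θ), so v = −rω sinθ·[1 + r cosθ/√(L² − r² sin²θ)].
With r = 0.033 m, L = 0.0916 m, θ = 21.8°: √(L² − r² sin²θ) = 0.090776 m.
v = −0.033·354.7·0.37137·[1 + 0.033·0.92849/0.090776] = -5.8139 m/s.
|v| = 5.8139 m/s = 5813.9 mm/s.

5810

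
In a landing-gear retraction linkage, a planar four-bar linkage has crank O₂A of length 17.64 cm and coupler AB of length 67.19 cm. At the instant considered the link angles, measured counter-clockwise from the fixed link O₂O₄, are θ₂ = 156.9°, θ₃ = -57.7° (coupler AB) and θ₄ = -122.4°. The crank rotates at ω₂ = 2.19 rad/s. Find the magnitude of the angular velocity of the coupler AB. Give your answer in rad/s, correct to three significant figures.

0.628

ω₂ = 2.19 rad/s
Differentiating the loop-closure r₂e^{iθ₂}+r₃e^{iθ₃}=r₁+r₄e^{iθ₄} gives r₂ω₂e^{iθ₂}+r₃ω₃e^{iθ₃}=r₄ω₄e^{iθ₄}.
Eliminating the other unknown: ω₃ = r₂ω₂ sin(θ₄−θ₂) / [r₃ sin(θ₃−θ₄)].
Numerator sine = +0.98686; denominator sine = +0.90408.
Result = 0.1764·2.19·(+0.98686) / (0.6719·(+0.90408)) = +0.6276 rad/s; magnitude 0.6276 rad/s.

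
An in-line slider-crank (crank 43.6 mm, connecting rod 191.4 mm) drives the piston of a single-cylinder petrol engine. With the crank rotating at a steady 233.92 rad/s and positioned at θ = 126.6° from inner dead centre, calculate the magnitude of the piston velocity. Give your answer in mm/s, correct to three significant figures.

ω = 233.9 rad/s
For an in-line slider-crank, x = r cosθ + √(L² − r² sin²θ), so v = −rω sinθ·[1 + r cosθ/√(L² − r² sin²θ)].
With r = 0.0436 m, L = 0.1914 m, θ = 126.6°: √(L² − r² sin²θ) = 0.18817 m.
v = −0.0436·233.9·0.80282·[1 + 0.0436·-0.59622/0.18817] = -7.0567 m/s.
|v| = 7.0567 m/s = 7056.7 mm/s.

7060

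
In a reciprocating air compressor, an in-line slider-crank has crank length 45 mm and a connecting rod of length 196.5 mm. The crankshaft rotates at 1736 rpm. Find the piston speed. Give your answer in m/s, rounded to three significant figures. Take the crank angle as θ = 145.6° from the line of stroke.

ω = 2π·1736/60 = 181.8 rad/s
For an in-line slider-crank, x = r cosθ + √(L² − r² sin²θ), so v = −rω sinθ·[1 + r cosθ/√(L² − r² sin²θ)].
With r = 0.045 m, L = 0.1965 m, θ = 145.6°: √(L² − r² sin²θ) = 0.19485 m.
v = −0.045·181.8·0.56497·[1 + 0.045·-0.82511/0.19485] = -3.7411 m/s.
|v| = 3.7411 m/s.

3.74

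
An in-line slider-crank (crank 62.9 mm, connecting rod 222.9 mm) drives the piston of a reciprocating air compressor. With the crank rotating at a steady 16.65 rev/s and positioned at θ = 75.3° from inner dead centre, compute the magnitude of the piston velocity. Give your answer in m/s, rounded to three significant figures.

6.84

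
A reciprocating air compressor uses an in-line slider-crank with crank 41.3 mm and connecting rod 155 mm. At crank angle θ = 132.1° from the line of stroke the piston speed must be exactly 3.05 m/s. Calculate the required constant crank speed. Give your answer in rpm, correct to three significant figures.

1160

For an in-line slider-crank, |v_piston| = rω|sinθ|·[1 + r cosθ/√(L² − r² sin²θ)].
With r = 0.0413 m, L = 0.155 m, θ = 132.1°: the bracketed kinematic factor |dx/dθ| = 0.025059 m.
ω = v/|dx/dθ| = 3.05/0.025059 = 121.71 rad/s.
N = 60ω/(2π) = 1162.3 rpm.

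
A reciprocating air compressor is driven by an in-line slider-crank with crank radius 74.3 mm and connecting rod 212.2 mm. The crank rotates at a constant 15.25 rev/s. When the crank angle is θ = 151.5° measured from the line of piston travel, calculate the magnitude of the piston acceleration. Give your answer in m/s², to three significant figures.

462

ω = 2π·15.2 = 95.82 rad/s
x(θ) = r cosθ + √(L² − r² sin²θ); with ω constant, a = ω²·d²x/dθ².
d²x/dθ² = −r cosθ − r²(cos2θ)/√u − r⁴ sin²2θ/(4u^{3/2}),  u = L² − r² sin²θ = 0.0437719 m².
Substituting r = 0.0743 m, L = 0.2122 m, θ = 151.5°: d²x/dθ² = +0.05034 m.
a = ω²·d²x/dθ² = (95.82)²·(+0.05034) = +462.18 m/s²;  |a| = 462.18 m/s².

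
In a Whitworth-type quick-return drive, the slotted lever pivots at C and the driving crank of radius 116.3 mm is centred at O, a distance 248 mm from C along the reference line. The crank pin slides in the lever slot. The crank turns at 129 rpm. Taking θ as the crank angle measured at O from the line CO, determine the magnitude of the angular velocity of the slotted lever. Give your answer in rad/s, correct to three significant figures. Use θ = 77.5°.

ω = 13.51 rad/s (from 129 rpm).
Crank pin A relative to C: A = (d + r cosθ, r sinθ); lever angle φ = atan2(r sinθ, d + r cosθ).
Differentiating tanφ: φ̇ = rω(d cosθ + r)/(d² + r² + 2dr cosθ).
d² + r² + 2dr cosθ = |CA|² = 0.087515 m²;  d cosθ + r = +0.16998 m.
|ω_lever| = |0.1163·13.51·+0.16998| / 0.087515 = 3.0514 rad/s.

3.05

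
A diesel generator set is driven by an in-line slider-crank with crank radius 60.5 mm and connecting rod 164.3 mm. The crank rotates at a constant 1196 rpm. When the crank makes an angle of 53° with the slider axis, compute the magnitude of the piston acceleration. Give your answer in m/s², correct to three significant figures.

483

ω = 2π·1196/60 = 125.2 rad/s
x(θ) = r cosθ + √(L² − r² sin²θ); with ω constant, a = ω²·d²x/dθ².
d²x/dθ² = −r cosθ − r²(cos2θ)/√u − r⁴ sin²2θ/(4u^{3/2}),  u = L² − r² sin²θ = 0.0246599 m².
Substituting r = 0.0605 m, L = 0.1643 m, θ = 53°: d²x/dθ² = -0.030784 m.
a = ω²·d²x/dθ² = (125.2)²·(-0.030784) = -482.89 m/s²;  |a| = 482.89 m/s².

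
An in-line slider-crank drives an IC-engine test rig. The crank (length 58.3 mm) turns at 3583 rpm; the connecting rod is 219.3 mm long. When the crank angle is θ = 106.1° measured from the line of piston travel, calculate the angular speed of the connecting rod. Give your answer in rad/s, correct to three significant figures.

28.6

ω = 375.2 rad/s (converted from 3583 rpm).
The rod makes angle φ with the slider axis where L sinφ = r sinθ; differentiating, L cosφ·φ̇ = r ω cosθ.
L cosφ = √(L² − r² sin²θ) = 0.21203 m.
|ω_rod| = r ω |cosθ| / √(L² − r² sin²θ) = 0.0583·375.2·0.27731/0.21203 = 28.611 rad/s.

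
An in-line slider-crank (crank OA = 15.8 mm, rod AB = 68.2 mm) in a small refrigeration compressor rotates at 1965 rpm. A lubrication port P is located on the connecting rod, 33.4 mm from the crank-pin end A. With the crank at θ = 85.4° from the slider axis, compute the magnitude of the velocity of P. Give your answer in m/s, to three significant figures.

ω = 205.8 rad/s.  Crank-pin speed |V_A| = rω = 3.2512 m/s, perpendicular to OA.
Rod angle: sinφ = −(r/L) sinθ ⇒ φ = -13.352°; ω_rod = −rω cosθ/√(L²−r²sin²θ) = -3.9295 rad/s.
V_P = V_A + ω_rod × AP, with AP = 0.0334 m along the rod.
Components: V_Px = −rω sinθ − a·ω_rod·sinφ = -3.2711 m/s;  V_Py = rω cosθ + a·ω_rod·cosφ = +0.13305 m/s.
|V_P| = √(V_Px² + V_Py²) = 3.2738 m/s.

3.27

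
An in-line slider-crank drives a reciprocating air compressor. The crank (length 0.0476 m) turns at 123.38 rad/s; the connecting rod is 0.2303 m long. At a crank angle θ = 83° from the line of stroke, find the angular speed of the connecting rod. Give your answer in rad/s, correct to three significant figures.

ω = 123.4 rad/s
The rod makes angle φ with the slider axis where L sinφ = r sinθ; differentiating, L cosφ·φ̇ = r ω cosθ.
L cosφ = √(L² − r² sin²θ) = 0.2254 m.
|ω_rod| = r ω |cosθ| / √(L² − r² sin²θ) = 0.0476·123.4·0.12187/0.2254 = 3.1753 rad/s.

3.18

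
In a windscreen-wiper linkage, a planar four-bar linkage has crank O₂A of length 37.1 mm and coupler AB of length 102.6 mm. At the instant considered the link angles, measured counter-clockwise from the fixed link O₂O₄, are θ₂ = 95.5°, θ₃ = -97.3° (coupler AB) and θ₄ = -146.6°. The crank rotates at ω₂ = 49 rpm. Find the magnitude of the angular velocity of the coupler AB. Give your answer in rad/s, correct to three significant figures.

ω₂ = 5.131 rad/s (from 49 rpm).
Differentiating the loop-closure r₂e^{iθ₂}+r₃e^{iθ₃}=r₁+r₄e^{iθ₄} gives r₂ω₂e^{iθ₂}+r₃ω₃e^{iθ₃}=r₄ω₄e^{iθ₄}.
Eliminating the other unknown: ω₃ = r₂ω₂ sin(θ₄−θ₂) / [r₃ sin(θ₃−θ₄)].
Numerator sine = +0.88377; denominator sine = +0.75813.
Result = 0.0371·5.131·(+0.88377) / (0.1026·(+0.75813)) = +2.1629 rad/s; magnitude 2.1629 rad/s.

2.16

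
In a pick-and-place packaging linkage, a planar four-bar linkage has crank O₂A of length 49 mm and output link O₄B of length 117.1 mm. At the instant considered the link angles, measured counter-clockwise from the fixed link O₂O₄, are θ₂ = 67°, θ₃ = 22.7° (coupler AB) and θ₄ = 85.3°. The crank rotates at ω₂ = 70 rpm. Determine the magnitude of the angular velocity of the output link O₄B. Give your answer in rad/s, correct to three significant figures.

ω₂ = 7.33 rad/s (from 70 rpm).
Differentiating the loop-closure r₂e^{iθ₂}+r₃e^{iθ₃}=r₁+r₄e^{iθ₄} gives r₂ω₂e^{iθ₂}+r₃ω₃e^{iθ₃}=r₄ω₄e^{iθ₄}.
Eliminating the other unknown: ω₄ = r₂ω₂ sin(θ₂−θ₃) / [r₄ sin(θ₄−θ₃)].
Numerator sine = +0.69842; denominator sine = +0.88782.
Result = 0.049·7.33·(+0.69842) / (0.1171·(+0.88782)) = +2.413 rad/s; magnitude 2.413 rad/s.

2.41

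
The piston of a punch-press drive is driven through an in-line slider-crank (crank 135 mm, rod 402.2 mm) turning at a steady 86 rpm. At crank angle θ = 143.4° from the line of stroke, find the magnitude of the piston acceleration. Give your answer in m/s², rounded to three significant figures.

ω = 2π·86/60 = 9.006 rad/s
x(θ) = r cosθ + √(L² − r² sin²θ); with ω constant, a = ω²·d²x/dθ².
d²x/dθ² = −r cosθ − r²(cos2θ)/√u − r⁴ sin²2θ/(4u^{3/2}),  u = L² − r² sin²θ = 0.155286 m².
Substituting r = 0.135 m, L = 0.4022 m, θ = 143.4°: d²x/dθ² = +0.093769 m.
a = ω²·d²x/dθ² = (9.006)²·(+0.093769) = +7.6053 m/s²;  |a| = 7.6053 m/s².

7.61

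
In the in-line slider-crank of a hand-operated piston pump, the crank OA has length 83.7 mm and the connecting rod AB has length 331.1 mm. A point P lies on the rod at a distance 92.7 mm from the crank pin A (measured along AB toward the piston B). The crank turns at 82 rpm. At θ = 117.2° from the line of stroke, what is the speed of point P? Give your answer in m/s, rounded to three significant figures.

0.662

ω = 8.587 rad/s.  Crank-pin speed |V_A| = rω = 0.71873 m/s, perpendicular to OA.
Rod angle: sinφ = −(r/L) sinθ ⇒ φ = -12.993°; ω_rod = −rω cosθ/√(L²−r²sin²θ) = +1.0183 rad/s.
V_P = V_A + ω_rod × AP, with AP = 0.0927 m along the rod.
Components: V_Px = −rω sinθ − a·ω_rod·sinφ = -0.61803 m/s;  V_Py = rω cosθ + a·ω_rod·cosφ = -0.23655 m/s.
|V_P| = √(V_Px² + V_Py²) = 0.66175 m/s.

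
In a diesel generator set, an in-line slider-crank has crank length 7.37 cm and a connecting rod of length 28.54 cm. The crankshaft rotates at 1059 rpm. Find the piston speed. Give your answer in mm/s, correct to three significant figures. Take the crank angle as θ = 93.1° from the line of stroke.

ω = 2π·1059/60 = 110.9 rad/s
For an in-line slider-crank, x = r cosθ + √(L² − r² sin²θ), so v = −rω sinθ·[1 + r cosθ/√(L² − r² sin²θ)].
With r = 0.0737 m, L = 0.2854 m, θ = 93.1°: √(L² − r² sin²θ) = 0.27575 m.
v = −0.0737·110.9·0.99854·[1 + 0.0737·-0.05408/0.27575] = -8.0433 m/s.
|v| = 8.0433 m/s = 8043.3 mm/s.

8040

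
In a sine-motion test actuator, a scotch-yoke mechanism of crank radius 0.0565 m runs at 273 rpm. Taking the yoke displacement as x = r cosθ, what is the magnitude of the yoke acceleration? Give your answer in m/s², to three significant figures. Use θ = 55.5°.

26.2

ω = 28.59 rad/s (from 273 rpm).
x = r cosθ ⇒ ẍ = −rω² cosθ (ω constant).
|a| = rω²|cosθ| = 0.0565·(28.59)²·|cos 55.5°| = 26.155 m/s².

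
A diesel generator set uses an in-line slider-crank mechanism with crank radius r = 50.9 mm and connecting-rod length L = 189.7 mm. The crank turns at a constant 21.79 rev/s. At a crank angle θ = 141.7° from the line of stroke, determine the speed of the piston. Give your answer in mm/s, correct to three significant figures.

ω = 2π·21.8 = 136.9 rad/s
For an in-line slider-crank, x = r cosθ + √(L² − r² sin²θ), so v = −rω sinθ·[1 + r cosθ/√(L² − r² sin²θ)].
With r = 0.0509 m, L = 0.1897 m, θ = 141.7°: √(L² − r² sin²θ) = 0.18706 m.
v = −0.0509·136.9·0.61978·[1 + 0.0509·-0.78478/0.18706] = -3.3968 m/s.
|v| = 3.3968 m/s = 3396.8 mm/s.

3400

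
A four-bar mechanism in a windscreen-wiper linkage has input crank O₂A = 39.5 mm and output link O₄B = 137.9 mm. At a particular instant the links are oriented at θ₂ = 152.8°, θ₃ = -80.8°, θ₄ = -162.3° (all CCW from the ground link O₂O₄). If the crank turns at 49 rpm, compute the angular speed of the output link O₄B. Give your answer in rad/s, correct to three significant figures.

ω₂ = 5.131 rad/s (from 49 rpm).
Differentiating the loop-closure r₂e^{iθ₂}+r₃e^{iθ₃}=r₁+r₄e^{iθ₄} gives r₂ω₂e^{iθ₂}+r₃ω₃e^{iθ₃}=r₄ω₄e^{iθ₄}.
Eliminating the other unknown: ω₄ = r₂ω₂ sin(θ₂−θ₃) / [r₄ sin(θ₄−θ₃)].
Numerator sine = -0.80489; denominator sine = -0.98902.
Result = 0.0395·5.131·(-0.80489) / (0.1379·(-0.98902)) = +1.1962 rad/s; magnitude 1.1962 rad/s.

1.20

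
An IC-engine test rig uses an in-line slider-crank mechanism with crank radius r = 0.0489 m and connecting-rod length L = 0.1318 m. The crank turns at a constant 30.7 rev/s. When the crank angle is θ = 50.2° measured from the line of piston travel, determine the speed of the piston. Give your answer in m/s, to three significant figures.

9.04

ω = 2π·30.7 = 192.9 rad/s
For an in-line slider-crank, x = r cosθ + √(L² − r² sin²θ), so v = −rω sinθ·[1 + r cosθ/√(L² − r² sin²θ)].
With r = 0.0489 m, L = 0.1318 m, θ = 50.2°: √(L² − r² sin²θ) = 0.12633 m.
v = −0.0489·192.9·0.76828·[1 + 0.0489·0.64011/0.12633] = -9.0424 m/s.
|v| = 9.0424 m/s.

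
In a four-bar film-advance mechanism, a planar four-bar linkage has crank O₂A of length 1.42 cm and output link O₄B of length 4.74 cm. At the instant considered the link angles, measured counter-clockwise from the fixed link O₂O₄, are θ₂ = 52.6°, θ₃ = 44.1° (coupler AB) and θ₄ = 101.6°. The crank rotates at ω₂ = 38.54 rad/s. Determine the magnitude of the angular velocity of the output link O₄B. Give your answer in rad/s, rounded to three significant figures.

ω₂ = 38.54 rad/s
Differentiating the loop-closure r₂e^{iθ₂}+r₃e^{iθ₃}=r₁+r₄e^{iθ₄} gives r₂ω₂e^{iθ₂}+r₃ω₃e^{iθ₃}=r₄ω₄e^{iθ₄}.
Eliminating the other unknown: ω₄ = r₂ω₂ sin(θ₂−θ₃) / [r₄ sin(θ₄−θ₃)].
Numerator sine = +0.14781; denominator sine = +0.84339.
Result = 0.0142·38.54·(+0.14781) / (0.0474·(+0.84339)) = +2.0235 rad/s; magnitude 2.0235 rad/s.

2.02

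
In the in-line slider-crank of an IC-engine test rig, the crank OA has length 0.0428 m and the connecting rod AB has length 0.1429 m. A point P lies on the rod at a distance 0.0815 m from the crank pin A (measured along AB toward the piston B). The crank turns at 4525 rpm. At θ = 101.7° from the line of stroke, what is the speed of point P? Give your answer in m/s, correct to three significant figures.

ω = 473.9 rad/s.  Crank-pin speed |V_A| = rω = 20.281 m/s, perpendicular to OA.
Rod angle: sinφ = −(r/L) sinθ ⇒ φ = -17.055°; ω_rod = −rω cosθ/√(L²−r²sin²θ) = +30.104 rad/s.
V_P = V_A + ω_rod × AP, with AP = 0.0815 m along the rod.
Components: V_Px = −rω sinθ − a·ω_rod·sinφ = -19.14 m/s;  V_Py = rω cosθ + a·ω_rod·cosφ = -1.7671 m/s.
|V_P| = √(V_Px² + V_Py²) = 19.222 m/s.

19.2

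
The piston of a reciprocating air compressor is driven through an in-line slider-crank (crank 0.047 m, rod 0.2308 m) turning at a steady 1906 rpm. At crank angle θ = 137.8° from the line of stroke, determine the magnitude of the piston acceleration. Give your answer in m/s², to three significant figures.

ω = 2π·1906/60 = 199.6 rad/s
x(θ) = r cosθ + √(L² − r² sin²θ); with ω constant, a = ω²·d²x/dθ².
d²x/dθ² = −r cosθ − r²(cos2θ)/√u − r⁴ sin²2θ/(4u^{3/2}),  u = L² − r² sin²θ = 0.0522719 m².
Substituting r = 0.047 m, L = 0.2308 m, θ = 137.8°: d²x/dθ² = +0.033774 m.
a = ω²·d²x/dθ² = (199.6)²·(+0.033774) = +1345.5 m/s²;  |a| = 1345.5 m/s².

1350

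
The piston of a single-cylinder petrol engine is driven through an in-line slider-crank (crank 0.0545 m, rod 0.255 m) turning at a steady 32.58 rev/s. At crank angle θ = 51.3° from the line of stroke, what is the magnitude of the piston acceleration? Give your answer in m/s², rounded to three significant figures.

1330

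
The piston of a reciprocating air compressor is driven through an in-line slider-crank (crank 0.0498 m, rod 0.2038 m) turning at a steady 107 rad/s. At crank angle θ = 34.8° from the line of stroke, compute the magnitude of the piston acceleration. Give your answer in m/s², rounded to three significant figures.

519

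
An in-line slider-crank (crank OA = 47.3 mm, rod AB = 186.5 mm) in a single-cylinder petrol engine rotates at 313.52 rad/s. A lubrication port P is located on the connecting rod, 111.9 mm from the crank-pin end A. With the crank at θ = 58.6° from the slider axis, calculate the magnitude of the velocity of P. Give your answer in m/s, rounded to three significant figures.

ω = 313.5 rad/s.  Crank-pin speed |V_A| = rω = 14.829 m/s, perpendicular to OA.
Rod angle: sinφ = −(r/L) sinθ ⇒ φ = -12.502°; ω_rod = −rω cosθ/√(L²−r²sin²θ) = -42.434 rad/s.
V_P = V_A + ω_rod × AP, with AP = 0.1119 m along the rod.
Components: V_Px = −rω sinθ − a·ω_rod·sinφ = -13.686 m/s;  V_Py = rω cosθ + a·ω_rod·cosφ = +3.0905 m/s.
|V_P| = √(V_Px² + V_Py²) = 14.03 m/s.

14.0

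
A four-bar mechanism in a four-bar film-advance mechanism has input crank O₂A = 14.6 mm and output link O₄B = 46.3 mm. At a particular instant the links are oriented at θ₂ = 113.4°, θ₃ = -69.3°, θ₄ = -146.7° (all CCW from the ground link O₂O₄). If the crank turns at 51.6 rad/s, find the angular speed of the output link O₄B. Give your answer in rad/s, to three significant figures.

0.785

ω₂ = 51.6 rad/s
Differentiating the loop-closure r₂e^{iθ₂}+r₃e^{iθ₃}=r₁+r₄e^{iθ₄} gives r₂ω₂e^{iθ₂}+r₃ω₃e^{iθ₃}=r₄ω₄e^{iθ₄}.
Eliminating the other unknown: ω₄ = r₂ω₂ sin(θ₂−θ₃) / [r₄ sin(θ₄−θ₃)].
Numerator sine = -0.04711; denominator sine = -0.97592.
Result = 0.0146·51.6·(-0.04711) / (0.0463·(-0.97592)) = +0.7854 rad/s; magnitude 0.7854 rad/s.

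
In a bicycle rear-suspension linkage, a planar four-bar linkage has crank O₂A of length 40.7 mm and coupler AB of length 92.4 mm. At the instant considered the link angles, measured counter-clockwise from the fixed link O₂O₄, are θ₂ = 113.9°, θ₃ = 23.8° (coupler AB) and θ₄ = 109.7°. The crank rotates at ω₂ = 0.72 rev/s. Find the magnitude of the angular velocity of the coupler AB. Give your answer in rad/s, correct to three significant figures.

0.146

ω₂ = 4.524 rad/s (from 0.72 rev/s).
Differentiating the loop-closure r₂e^{iθ₂}+r₃e^{iθ₃}=r₁+r₄e^{iθ₄} gives r₂ω₂e^{iθ₂}+r₃ω₃e^{iθ₃}=r₄ω₄e^{iθ₄}.
Eliminating the other unknown: ω₃ = r₂ω₂ sin(θ₄−θ₂) / [r₃ sin(θ₃−θ₄)].
Numerator sine = -0.07324; denominator sine = -0.99744.
Result = 0.0407·4.524·(-0.07324) / (0.0924·(-0.99744)) = +0.14631 rad/s; magnitude 0.14631 rad/s.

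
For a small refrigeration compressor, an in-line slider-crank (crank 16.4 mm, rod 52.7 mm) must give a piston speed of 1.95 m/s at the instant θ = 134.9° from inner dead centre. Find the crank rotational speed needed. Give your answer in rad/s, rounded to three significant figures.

217

For an in-line slider-crank, |v_piston| = rω|sinθ|·[1 + r cosθ/√(L² − r² sin²θ)].
With r = 0.0164 m, L = 0.0527 m, θ = 134.9°: the bracketed kinematic factor |dx/dθ| = 0.0090006 m.
ω = v/|dx/dθ| = 1.95/0.0090006 = 216.65 rad/s.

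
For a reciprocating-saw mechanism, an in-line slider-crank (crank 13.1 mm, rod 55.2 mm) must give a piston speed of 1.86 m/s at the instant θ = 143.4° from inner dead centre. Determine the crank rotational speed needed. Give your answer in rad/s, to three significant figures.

295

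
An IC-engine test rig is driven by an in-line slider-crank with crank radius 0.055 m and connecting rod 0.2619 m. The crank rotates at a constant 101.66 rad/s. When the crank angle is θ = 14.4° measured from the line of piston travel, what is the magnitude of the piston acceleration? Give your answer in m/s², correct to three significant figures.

656

ω = 101.7 rad/s
x(θ) = r cosθ + √(L² − r² sin²θ); with ω constant, a = ω²·d²x/dθ².
d²x/dθ² = −r cosθ − r²(cos2θ)/√u − r⁴ sin²2θ/(4u^{3/2}),  u = L² − r² sin²θ = 0.0684045 m².
Substituting r = 0.055 m, L = 0.2619 m, θ = 14.4°: d²x/dθ² = -0.063437 m.
a = ω²·d²x/dθ² = (101.7)²·(-0.063437) = -655.61 m/s²;  |a| = 655.61 m/s².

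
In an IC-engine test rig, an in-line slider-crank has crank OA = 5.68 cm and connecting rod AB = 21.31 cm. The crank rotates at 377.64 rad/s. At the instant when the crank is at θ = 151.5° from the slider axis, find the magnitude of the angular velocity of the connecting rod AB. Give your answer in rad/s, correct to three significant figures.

89.2

ω = 377.6 rad/s
The rod makes angle φ with the slider axis where L sinφ = r sinθ; differentiating, L cosφ·φ̇ = r ω cosθ.
L cosφ = √(L² − r² sin²θ) = 0.21137 m.
|ω_rod| = r ω |cosθ| / √(L² − r² sin²θ) = 0.0568·377.6·0.87882/0.21137 = 89.183 rad/s.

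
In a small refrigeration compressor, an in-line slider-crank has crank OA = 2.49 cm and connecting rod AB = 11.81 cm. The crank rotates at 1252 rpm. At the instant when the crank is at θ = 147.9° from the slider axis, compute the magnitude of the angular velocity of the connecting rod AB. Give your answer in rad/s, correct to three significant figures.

23.6

ω = 131.1 rad/s (converted from 1252 rpm).
The rod makes angle φ with the slider axis where L sinφ = r sinθ; differentiating, L cosφ·φ̇ = r ω cosθ.
L cosφ = √(L² − r² sin²θ) = 0.11736 m.
|ω_rod| = r ω |cosθ| / √(L² − r² sin²θ) = 0.0249·131.1·0.84712/0.11736 = 23.565 rad/s.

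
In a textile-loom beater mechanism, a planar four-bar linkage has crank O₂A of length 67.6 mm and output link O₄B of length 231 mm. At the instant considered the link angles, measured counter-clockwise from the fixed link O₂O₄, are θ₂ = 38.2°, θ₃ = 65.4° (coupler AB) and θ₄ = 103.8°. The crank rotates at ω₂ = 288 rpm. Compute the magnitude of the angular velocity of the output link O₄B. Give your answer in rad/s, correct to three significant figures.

ω₂ = 30.16 rad/s (from 288 rpm).
Differentiating the loop-closure r₂e^{iθ₂}+r₃e^{iθ₃}=r₁+r₄e^{iθ₄} gives r₂ω₂e^{iθ₂}+r₃ω₃e^{iθ₃}=r₄ω₄e^{iθ₄}.
Eliminating the other unknown: ω₄ = r₂ω₂ sin(θ₂−θ₃) / [r₄ sin(θ₄−θ₃)].
Numerator sine = -0.45710; denominator sine = +0.62115.
Result = 0.0676·30.16·(-0.45710) / (0.231·(+0.62115)) = -6.4949 rad/s; magnitude 6.4949 rad/s.

6.49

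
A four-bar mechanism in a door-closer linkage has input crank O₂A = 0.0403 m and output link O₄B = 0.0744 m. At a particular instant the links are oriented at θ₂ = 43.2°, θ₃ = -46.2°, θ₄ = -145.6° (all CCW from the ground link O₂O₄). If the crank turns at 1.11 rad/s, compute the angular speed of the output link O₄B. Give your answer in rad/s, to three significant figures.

ω₂ = 1.11 rad/s
Differentiating the loop-closure r₂e^{iθ₂}+r₃e^{iθ₃}=r₁+r₄e^{iθ₄} gives r₂ω₂e^{iθ₂}+r₃ω₃e^{iθ₃}=r₄ω₄e^{iθ₄}.
Eliminating the other unknown: ω₄ = r₂ω₂ sin(θ₂−θ₃) / [r₄ sin(θ₄−θ₃)].
Numerator sine = +0.99995; denominator sine = -0.98657.
Result = 0.0403·1.11·(+0.99995) / (0.0744·(-0.98657)) = -0.6094 rad/s; magnitude 0.6094 rad/s.

0.609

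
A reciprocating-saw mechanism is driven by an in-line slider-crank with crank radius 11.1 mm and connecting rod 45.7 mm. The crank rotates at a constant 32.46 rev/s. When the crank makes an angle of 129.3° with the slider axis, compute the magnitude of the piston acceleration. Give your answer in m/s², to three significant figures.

ω = 2π·32.5 = 204 rad/s
x(θ) = r cosθ + √(L² − r² sin²θ); with ω constant, a = ω²·d²x/dθ².
d²x/dθ² = −r cosθ − r²(cos2θ)/√u − r⁴ sin²2θ/(4u^{3/2}),  u = L² − r² sin²θ = 0.00201471 m².
Substituting r = 0.0111 m, L = 0.0457 m, θ = 129.3°: d²x/dθ² = +0.0075328 m.
a = ω²·d²x/dθ² = (204)²·(+0.0075328) = +313.34 m/s²;  |a| = 313.34 m/s².

313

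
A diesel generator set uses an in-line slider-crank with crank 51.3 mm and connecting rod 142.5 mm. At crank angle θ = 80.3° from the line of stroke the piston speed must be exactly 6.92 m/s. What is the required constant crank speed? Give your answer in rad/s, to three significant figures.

For an in-line slider-crank, |v_piston| = rω|sinθ|·[1 + r cosθ/√(L² − r² sin²θ)].
With r = 0.0513 m, L = 0.1425 m, θ = 80.3°: the bracketed kinematic factor |dx/dθ| = 0.053847 m.
ω = v/|dx/dθ| = 6.92/0.053847 = 128.51 rad/s.

129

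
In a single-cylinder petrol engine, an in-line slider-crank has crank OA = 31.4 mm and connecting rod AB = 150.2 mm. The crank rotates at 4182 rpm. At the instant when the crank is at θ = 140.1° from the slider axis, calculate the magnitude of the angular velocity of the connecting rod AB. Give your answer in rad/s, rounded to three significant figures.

ω = 437.9 rad/s (converted from 4182 rpm).
The rod makes angle φ with the slider axis where L sinφ = r sinθ; differentiating, L cosφ·φ̇ = r ω cosθ.
L cosφ = √(L² − r² sin²θ) = 0.14884 m.
|ω_rod| = r ω |cosθ| / √(L² − r² sin²θ) = 0.0314·437.9·0.76717/0.14884 = 70.876 rad/s.

70.9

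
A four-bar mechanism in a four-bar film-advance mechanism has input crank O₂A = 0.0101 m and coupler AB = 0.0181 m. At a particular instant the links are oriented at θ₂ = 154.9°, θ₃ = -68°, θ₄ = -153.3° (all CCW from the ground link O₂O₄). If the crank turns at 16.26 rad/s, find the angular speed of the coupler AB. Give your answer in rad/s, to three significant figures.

ω₂ = 16.26 rad/s
Differentiating the loop-closure r₂e^{iθ₂}+r₃e^{iθ₃}=r₁+r₄e^{iθ₄} gives r₂ω₂e^{iθ₂}+r₃ω₃e^{iθ₃}=r₄ω₄e^{iθ₄}.
Eliminating the other unknown: ω₃ = r₂ω₂ sin(θ₄−θ₂) / [r₃ sin(θ₃−θ₄)].
Numerator sine = +0.78586; denominator sine = +0.99664.
Result = 0.0101·16.26·(+0.78586) / (0.0181·(+0.99664)) = +7.1543 rad/s; magnitude 7.1543 rad/s.

7.15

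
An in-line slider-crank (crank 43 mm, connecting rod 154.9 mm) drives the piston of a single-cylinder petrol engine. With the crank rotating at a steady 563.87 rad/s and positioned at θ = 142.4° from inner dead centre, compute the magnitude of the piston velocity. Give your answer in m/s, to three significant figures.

ω = 563.9 rad/s
For an in-line slider-crank, x = r cosθ + √(L² − r² sin²θ), so v = −rω sinθ·[1 + r cosθ/√(L² − r² sin²θ)].
With r = 0.043 m, L = 0.1549 m, θ = 142.4°: √(L² − r² sin²θ) = 0.15266 m.
v = −0.043·563.9·0.61015·[1 + 0.043·-0.79229/0.15266] = -11.492 m/s.
|v| = 11.492 m/s.

11.5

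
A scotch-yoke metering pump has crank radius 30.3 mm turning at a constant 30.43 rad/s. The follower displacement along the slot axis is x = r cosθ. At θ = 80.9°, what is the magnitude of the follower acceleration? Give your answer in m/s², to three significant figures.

ω = 30.43 rad/s
x = r cosθ ⇒ ẍ = −rω² cosθ (ω constant).
|a| = rω²|cosθ| = 0.0303·(30.43)²·|cos 80.9°| = 4.4375 m/s².

4.44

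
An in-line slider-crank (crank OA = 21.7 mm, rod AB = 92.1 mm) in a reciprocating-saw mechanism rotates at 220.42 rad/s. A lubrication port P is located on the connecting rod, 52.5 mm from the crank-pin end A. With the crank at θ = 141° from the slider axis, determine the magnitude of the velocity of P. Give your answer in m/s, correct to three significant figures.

3.13

ω = 220.4 rad/s.  Crank-pin speed |V_A| = rω = 4.7831 m/s, perpendicular to OA.
Rod angle: sinφ = −(r/L) sinθ ⇒ φ = -8.527°; ω_rod = −rω cosθ/√(L²−r²sin²θ) = +40.811 rad/s.
V_P = V_A + ω_rod × AP, with AP = 0.0525 m along the rod.
Components: V_Px = −rω sinθ − a·ω_rod·sinφ = -2.6924 m/s;  V_Py = rω cosθ + a·ω_rod·cosφ = -1.5983 m/s.
|V_P| = √(V_Px² + V_Py²) = 3.1311 m/s.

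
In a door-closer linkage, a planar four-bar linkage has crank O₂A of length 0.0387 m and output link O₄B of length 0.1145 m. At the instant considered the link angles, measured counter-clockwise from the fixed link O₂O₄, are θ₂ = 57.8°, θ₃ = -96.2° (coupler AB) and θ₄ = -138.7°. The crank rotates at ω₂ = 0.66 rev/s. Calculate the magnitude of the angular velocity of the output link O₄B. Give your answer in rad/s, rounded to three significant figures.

0.909

ω₂ = 4.147 rad/s (from 0.66 rev/s).
Differentiating the loop-closure r₂e^{iθ₂}+r₃e^{iθ₃}=r₁+r₄e^{iθ₄} gives r₂ω₂e^{iθ₂}+r₃ω₃e^{iθ₃}=r₄ω₄e^{iθ₄}.
Eliminating the other unknown: ω₄ = r₂ω₂ sin(θ₂−θ₃) / [r₄ sin(θ₄−θ₃)].
Numerator sine = +0.43837; denominator sine = -0.67559.
Result = 0.0387·4.147·(+0.43837) / (0.1145·(-0.67559)) = -0.90947 rad/s; magnitude 0.90947 rad/s.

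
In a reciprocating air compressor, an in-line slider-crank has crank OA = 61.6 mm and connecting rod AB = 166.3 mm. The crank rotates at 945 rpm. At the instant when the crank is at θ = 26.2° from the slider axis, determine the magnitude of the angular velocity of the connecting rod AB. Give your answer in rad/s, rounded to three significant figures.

33.3

ω = 98.96 rad/s (converted from 945 rpm).
The rod makes angle φ with the slider axis where L sinφ = r sinθ; differentiating, L cosφ·φ̇ = r ω cosθ.
L cosφ = √(L² − r² sin²θ) = 0.16406 m.
|ω_rod| = r ω |cosθ| / √(L² − r² sin²θ) = 0.0616·98.96·0.89726/0.16406 = 33.339 rad/s.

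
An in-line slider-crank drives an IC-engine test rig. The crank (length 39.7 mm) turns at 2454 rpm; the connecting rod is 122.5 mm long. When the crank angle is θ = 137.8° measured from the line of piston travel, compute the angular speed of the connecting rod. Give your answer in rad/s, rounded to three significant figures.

ω = 257 rad/s (converted from 2454 rpm).
The rod makes angle φ with the slider axis where L sinφ = r sinθ; differentiating, L cosφ·φ̇ = r ω cosθ.
L cosφ = √(L² − r² sin²θ) = 0.11956 m.
|ω_rod| = r ω |cosθ| / √(L² − r² sin²θ) = 0.0397·257·0.74080/0.11956 = 63.213 rad/s.

63.2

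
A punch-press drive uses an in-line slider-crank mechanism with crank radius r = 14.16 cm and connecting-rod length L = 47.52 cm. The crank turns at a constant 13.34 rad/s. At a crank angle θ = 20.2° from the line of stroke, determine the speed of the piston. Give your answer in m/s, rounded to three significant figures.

ω = 13.34 rad/s
For an in-line slider-crank, x = r cosθ + √(L² − r² sin²θ), so v = −rω sinθ·[1 + r cosθ/√(L² − r² sin²θ)].
With r = 0.1416 m, L = 0.4752 m, θ = 20.2°: √(L² − r² sin²θ) = 0.47268 m.
v = −0.1416·13.34·0.34530·[1 + 0.1416·0.93849/0.47268] = -0.83562 m/s.
|v| = 0.83562 m/s.

0.836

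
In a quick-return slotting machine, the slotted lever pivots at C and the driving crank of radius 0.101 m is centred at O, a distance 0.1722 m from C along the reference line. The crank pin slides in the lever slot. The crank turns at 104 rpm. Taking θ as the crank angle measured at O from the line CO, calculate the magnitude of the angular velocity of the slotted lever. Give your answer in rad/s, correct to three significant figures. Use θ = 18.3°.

ω = 10.89 rad/s (from 104 rpm).
Crank pin A relative to C: A = (d + r cosθ, r sinθ); lever angle φ = atan2(r sinθ, d + r cosθ).
Differentiating tanφ: φ̇ = rω(d cosθ + r)/(d² + r² + 2dr cosθ).
d² + r² + 2dr cosθ = |CA|² = 0.072879 m²;  d cosθ + r = +0.26449 m.
|ω_lever| = |0.101·10.89·+0.26449| / 0.072879 = 3.992 rad/s.

3.99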